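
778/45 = 17 + 13/45   =  17.29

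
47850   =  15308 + 32542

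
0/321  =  0=0.00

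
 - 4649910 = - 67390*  69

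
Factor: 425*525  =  3^1*5^4*7^1*17^1= 223125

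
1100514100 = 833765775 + 266748325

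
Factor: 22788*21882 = 2^3*3^4*7^1 * 211^1 * 521^1=498647016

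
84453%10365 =1533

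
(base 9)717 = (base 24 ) 107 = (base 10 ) 583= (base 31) IP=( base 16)247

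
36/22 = 18/11 = 1.64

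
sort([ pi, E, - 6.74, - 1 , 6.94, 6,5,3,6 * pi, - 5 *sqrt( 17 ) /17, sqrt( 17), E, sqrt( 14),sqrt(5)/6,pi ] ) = [ - 6.74,-5*sqrt( 17 )/17,-1, sqrt ( 5)/6,E,E,3,pi,pi, sqrt( 14), sqrt( 17 ), 5, 6,6.94,6*pi] 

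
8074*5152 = 41597248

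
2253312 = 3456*652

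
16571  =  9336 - -7235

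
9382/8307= 1+ 1075/8307 = 1.13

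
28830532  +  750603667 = 779434199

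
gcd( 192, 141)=3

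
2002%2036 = 2002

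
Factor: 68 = 2^2*17^1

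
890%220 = 10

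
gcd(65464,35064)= 8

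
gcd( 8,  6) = 2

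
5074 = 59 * 86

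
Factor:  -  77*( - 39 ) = 3^1*7^1*11^1*13^1 = 3003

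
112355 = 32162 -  - 80193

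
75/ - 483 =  - 1 + 136/161 = - 0.16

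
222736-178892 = 43844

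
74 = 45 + 29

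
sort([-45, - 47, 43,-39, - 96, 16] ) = [-96, - 47, - 45, - 39 , 16, 43] 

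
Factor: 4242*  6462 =2^2*3^3*7^1*101^1*359^1 = 27411804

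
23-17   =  6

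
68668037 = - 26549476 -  - 95217513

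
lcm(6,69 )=138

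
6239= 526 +5713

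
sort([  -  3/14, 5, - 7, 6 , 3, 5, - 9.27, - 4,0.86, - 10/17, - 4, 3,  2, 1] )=[ - 9.27, - 7, - 4 , - 4, - 10/17  ,-3/14,0.86,1,2,  3,3 , 5,5, 6 ] 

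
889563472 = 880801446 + 8762026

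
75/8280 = 5/552 = 0.01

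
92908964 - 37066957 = 55842007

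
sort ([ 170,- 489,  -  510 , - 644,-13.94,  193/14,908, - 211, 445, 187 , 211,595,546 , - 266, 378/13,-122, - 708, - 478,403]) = [ -708,  -  644,-510 ,  -  489, - 478,- 266 ,- 211,- 122,-13.94, 193/14,378/13,  170 , 187, 211, 403,  445,  546, 595, 908 ]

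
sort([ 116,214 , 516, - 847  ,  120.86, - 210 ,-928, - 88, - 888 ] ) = [-928, - 888, - 847, - 210, - 88, 116,  120.86,214,516] 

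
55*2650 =145750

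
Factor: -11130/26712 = - 2^(  -  2) * 3^( - 1 )*5^1 = - 5/12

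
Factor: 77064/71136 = 2^( - 2)*3^( - 1)  *  13^1  =  13/12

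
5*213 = 1065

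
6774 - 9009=  -  2235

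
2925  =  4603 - 1678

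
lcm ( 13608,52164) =312984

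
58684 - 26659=32025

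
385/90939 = 385/90939 = 0.00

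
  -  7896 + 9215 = 1319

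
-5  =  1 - 6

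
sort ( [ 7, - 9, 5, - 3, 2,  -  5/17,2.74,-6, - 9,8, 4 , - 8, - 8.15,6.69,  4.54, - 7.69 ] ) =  [ - 9,  -  9, -8.15,-8,-7.69, - 6,  -  3, - 5/17, 2, 2.74, 4, 4.54,5, 6.69, 7,8] 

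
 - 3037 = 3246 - 6283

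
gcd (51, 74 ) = 1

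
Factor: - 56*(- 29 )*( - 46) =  - 74704=- 2^4*7^1*23^1*29^1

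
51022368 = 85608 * 596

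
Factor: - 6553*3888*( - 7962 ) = 2^5*3^6*1327^1*6553^1 = 202856345568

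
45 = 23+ 22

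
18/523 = 18/523 = 0.03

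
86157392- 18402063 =67755329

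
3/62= 3/62 = 0.05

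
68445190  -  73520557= -5075367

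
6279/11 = 570 + 9/11 = 570.82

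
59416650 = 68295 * 870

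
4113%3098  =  1015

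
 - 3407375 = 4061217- 7468592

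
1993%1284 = 709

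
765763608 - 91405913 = 674357695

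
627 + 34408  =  35035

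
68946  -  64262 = 4684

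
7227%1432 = 67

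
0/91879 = 0= 0.00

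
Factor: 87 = 3^1 * 29^1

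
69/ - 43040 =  - 69/43040 = - 0.00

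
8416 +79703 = 88119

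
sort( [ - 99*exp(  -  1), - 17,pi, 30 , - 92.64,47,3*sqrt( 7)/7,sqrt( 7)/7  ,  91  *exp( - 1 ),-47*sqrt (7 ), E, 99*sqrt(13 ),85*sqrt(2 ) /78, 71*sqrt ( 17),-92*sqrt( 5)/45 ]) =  [-47*sqrt(7 ), -92.64,-99*exp(-1 ), - 17, - 92*sqrt( 5)/45,sqrt (7)/7, 3*sqrt( 7) /7,85*sqrt( 2 )/78,E,pi,30, 91*exp(-1),47, 71*sqrt( 17), 99*sqrt( 13)]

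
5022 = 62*81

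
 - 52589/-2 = 26294 + 1/2 = 26294.50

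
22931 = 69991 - 47060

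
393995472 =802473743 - 408478271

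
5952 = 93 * 64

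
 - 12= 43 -55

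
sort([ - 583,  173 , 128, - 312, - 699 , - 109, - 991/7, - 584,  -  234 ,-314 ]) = [ - 699,-584, - 583, - 314, - 312, - 234, - 991/7, - 109,  128,173] 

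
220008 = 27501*8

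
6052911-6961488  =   - 908577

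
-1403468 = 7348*( - 191)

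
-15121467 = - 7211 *2097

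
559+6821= 7380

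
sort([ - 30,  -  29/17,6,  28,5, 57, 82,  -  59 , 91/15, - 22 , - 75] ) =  [ - 75 , - 59, - 30, - 22, - 29/17, 5,  6,91/15, 28, 57,82] 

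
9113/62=9113/62=146.98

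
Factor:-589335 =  - 3^1*5^1*101^1*389^1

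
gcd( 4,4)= 4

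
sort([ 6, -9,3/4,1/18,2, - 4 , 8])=[ - 9, - 4 , 1/18,3/4, 2,6,8]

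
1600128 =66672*24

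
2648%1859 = 789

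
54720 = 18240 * 3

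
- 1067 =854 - 1921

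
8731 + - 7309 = 1422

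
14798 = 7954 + 6844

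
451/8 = 56 + 3/8 = 56.38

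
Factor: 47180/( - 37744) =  - 5/4 = - 2^( - 2)*5^1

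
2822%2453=369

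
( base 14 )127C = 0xCAE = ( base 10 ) 3246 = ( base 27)4C6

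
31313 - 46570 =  - 15257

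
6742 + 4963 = 11705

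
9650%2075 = 1350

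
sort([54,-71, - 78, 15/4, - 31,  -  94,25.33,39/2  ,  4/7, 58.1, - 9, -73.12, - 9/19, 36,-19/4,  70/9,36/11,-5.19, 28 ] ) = [ - 94, - 78, - 73.12, - 71,-31, - 9,-5.19, - 19/4, - 9/19, 4/7,  36/11,15/4, 70/9, 39/2, 25.33, 28 , 36, 54, 58.1]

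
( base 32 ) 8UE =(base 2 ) 10001111001110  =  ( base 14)34AA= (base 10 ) 9166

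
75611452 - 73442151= 2169301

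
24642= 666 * 37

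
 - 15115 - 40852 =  - 55967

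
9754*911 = 8885894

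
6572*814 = 5349608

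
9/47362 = 9/47362 = 0.00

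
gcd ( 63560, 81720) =9080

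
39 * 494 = 19266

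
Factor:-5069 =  - 37^1*  137^1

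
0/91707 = 0 = 0.00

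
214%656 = 214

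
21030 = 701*30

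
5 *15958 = 79790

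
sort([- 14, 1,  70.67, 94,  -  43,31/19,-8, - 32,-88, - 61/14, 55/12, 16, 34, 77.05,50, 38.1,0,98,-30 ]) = [-88,-43,- 32, - 30,-14, - 8,-61/14,0, 1, 31/19,55/12,16, 34, 38.1,50, 70.67, 77.05, 94 , 98] 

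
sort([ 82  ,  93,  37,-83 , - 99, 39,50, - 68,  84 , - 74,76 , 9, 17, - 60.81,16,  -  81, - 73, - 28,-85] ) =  [-99,  -  85,-83, - 81,-74,  -  73, - 68,-60.81, -28, 9, 16, 17,37  ,  39, 50, 76, 82, 84, 93]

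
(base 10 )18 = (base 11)17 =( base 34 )i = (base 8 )22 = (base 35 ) I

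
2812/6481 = 2812/6481 = 0.43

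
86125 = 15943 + 70182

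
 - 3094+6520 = 3426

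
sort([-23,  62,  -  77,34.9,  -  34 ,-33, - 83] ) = [ -83,  -  77, - 34,-33, - 23, 34.9, 62]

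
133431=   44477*3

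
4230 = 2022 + 2208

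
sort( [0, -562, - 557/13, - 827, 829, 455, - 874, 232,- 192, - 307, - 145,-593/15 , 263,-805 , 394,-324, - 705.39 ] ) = [- 874 , - 827, - 805 , - 705.39, - 562, - 324,  -  307, - 192, - 145, - 557/13,-593/15, 0, 232, 263, 394, 455,829] 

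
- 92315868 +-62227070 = -154542938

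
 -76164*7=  - 533148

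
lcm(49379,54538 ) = 3654046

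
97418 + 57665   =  155083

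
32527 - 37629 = -5102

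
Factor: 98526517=109^1*903913^1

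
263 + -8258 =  - 7995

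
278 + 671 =949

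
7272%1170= 252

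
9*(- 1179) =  - 10611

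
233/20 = 233/20 =11.65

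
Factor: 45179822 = 2^1*22589911^1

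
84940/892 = 95 + 50/223 = 95.22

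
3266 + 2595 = 5861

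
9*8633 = 77697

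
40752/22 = 20376/11 = 1852.36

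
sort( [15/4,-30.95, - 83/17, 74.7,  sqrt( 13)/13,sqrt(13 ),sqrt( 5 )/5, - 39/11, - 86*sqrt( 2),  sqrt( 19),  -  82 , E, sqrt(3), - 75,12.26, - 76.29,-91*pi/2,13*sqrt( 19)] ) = [ - 91 * pi/2,-86*sqrt( 2 ),-82, - 76.29,-75, - 30.95, - 83/17,-39/11,sqrt( 13)/13,sqrt (5) /5, sqrt(3 ), E,sqrt(13 ),15/4,sqrt(19 ) , 12.26  ,  13 *sqrt (19),74.7] 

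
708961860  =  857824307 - 148862447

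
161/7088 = 161/7088 = 0.02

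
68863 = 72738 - 3875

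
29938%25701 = 4237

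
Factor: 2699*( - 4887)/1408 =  - 2^( - 7 )*3^3*11^ (  -  1)*181^1*2699^1 = - 13190013/1408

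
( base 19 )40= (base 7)136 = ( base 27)2m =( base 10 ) 76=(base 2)1001100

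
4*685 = 2740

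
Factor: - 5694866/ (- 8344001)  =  2^1*67^1*42499^1*8344001^ ( - 1)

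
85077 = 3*28359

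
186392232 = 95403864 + 90988368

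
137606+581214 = 718820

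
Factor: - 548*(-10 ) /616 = 5^1*7^ (  -  1)*11^( - 1)*137^1 = 685/77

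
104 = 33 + 71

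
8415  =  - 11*( - 765)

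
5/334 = 5/334 = 0.01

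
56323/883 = 63 + 694/883 = 63.79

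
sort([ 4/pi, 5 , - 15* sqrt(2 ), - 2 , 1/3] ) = [ -15 * sqrt(2 ),  -  2,1/3,4/pi , 5 ] 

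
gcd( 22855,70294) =7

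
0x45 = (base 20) 39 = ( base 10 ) 69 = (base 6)153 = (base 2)1000101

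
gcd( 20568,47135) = 857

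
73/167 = 73/167 = 0.44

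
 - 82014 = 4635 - 86649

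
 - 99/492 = - 1 + 131/164 = - 0.20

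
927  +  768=1695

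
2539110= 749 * 3390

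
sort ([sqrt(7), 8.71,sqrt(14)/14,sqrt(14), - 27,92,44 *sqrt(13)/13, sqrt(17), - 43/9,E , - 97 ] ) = [-97 ,-27, - 43/9,sqrt(14 ) /14, sqrt(7),E,sqrt( 14), sqrt( 17), 8.71,44 * sqrt(13 ) /13 , 92 ]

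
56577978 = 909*62242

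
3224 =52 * 62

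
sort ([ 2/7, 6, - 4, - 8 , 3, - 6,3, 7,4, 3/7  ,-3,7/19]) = [ - 8, - 6,-4, - 3,  2/7, 7/19,  3/7,3,3, 4, 6, 7]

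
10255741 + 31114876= 41370617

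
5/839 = 5/839 = 0.01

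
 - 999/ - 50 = 19 + 49/50 = 19.98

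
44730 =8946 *5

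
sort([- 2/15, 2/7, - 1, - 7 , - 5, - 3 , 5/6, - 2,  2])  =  [ - 7,-5 , - 3,-2, - 1, - 2/15, 2/7,5/6,  2 ] 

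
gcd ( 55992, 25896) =24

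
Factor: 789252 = 2^2*3^1*89^1*739^1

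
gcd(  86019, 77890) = 1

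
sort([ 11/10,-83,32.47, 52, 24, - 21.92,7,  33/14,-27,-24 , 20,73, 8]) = [  -  83,  -  27, - 24, -21.92,11/10,33/14, 7,8,20,24,32.47, 52 , 73]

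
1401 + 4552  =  5953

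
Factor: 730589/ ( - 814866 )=-2^( - 1)*3^( - 1 ) *13^( - 1)*31^ (-1) * 337^ ( - 1 )*730589^1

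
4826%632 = 402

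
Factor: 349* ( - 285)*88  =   - 8752920 = - 2^3 * 3^1 * 5^1 *11^1*19^1*349^1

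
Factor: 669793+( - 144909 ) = 524884 = 2^2 *131221^1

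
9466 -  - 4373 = 13839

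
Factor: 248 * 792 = 2^6*3^2 * 11^1*31^1 = 196416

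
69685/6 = 69685/6  =  11614.17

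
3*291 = 873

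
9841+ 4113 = 13954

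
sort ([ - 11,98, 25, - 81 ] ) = [ - 81, - 11 , 25, 98 ] 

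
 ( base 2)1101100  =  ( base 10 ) 108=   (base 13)84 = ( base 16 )6C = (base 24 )4c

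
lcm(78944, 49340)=394720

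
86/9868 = 43/4934= 0.01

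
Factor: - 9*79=-3^2*79^1 = -  711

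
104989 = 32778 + 72211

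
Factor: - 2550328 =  - 2^3 * 11^1 *73^1*397^1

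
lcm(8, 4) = 8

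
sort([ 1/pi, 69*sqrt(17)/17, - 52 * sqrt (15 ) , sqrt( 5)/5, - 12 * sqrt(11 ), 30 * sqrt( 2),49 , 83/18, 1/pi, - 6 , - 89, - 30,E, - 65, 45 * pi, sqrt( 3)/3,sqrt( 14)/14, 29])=[ - 52* sqrt( 15), - 89, - 65,-12*sqrt( 11), - 30, - 6, sqrt( 14)/14, 1/pi, 1/pi, sqrt( 5)/5,sqrt( 3 ) /3, E,  83/18, 69 *sqrt(17) /17,29, 30* sqrt( 2), 49, 45 * pi ] 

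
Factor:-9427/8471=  - 11^1*43^( - 1 ) * 197^(-1)*857^1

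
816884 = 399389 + 417495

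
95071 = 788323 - 693252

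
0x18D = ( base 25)FM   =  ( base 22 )i1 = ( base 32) CD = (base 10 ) 397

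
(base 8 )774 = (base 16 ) 1FC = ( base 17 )1CF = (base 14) 284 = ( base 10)508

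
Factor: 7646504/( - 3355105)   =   - 2^3*5^(  -  1 ) * 13^(  -  1)*71^( - 1) * 727^( - 1) *955813^1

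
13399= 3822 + 9577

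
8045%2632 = 149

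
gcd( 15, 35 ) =5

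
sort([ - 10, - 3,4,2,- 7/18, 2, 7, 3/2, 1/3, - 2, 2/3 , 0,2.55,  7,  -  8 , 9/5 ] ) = [ - 10 , - 8, - 3, - 2, - 7/18 , 0,  1/3, 2/3, 3/2,9/5, 2, 2, 2.55, 4 , 7, 7]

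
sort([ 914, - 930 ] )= [ - 930,914] 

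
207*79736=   16505352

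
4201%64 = 41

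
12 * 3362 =40344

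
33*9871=325743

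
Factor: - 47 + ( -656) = -703 = - 19^1*  37^1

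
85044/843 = 28348/281  =  100.88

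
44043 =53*831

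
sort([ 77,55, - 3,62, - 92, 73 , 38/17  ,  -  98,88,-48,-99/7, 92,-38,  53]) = [ - 98,  -  92, - 48, - 38, - 99/7, - 3, 38/17,53,55, 62, 73,77, 88,92 ] 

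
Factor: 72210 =2^1*3^1*5^1*29^1*83^1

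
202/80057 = 202/80057 = 0.00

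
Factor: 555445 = 5^1*11^1*10099^1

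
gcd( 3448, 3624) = 8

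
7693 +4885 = 12578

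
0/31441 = 0 = 0.00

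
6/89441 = 6/89441 = 0.00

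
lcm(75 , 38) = 2850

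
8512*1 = 8512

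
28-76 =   -  48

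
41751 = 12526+29225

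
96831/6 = 16138  +  1/2 =16138.50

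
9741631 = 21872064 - 12130433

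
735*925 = 679875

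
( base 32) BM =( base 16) 176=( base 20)IE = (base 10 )374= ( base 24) FE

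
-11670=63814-75484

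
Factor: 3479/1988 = 7/4  =  2^(  -  2)*  7^1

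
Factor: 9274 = 2^1*4637^1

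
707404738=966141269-258736531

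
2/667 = 2/667 = 0.00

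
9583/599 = 15+598/599 = 16.00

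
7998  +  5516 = 13514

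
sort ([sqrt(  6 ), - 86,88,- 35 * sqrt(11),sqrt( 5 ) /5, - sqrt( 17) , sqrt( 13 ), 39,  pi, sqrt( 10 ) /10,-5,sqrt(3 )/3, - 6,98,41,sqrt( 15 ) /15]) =[  -  35 * sqrt(11 ),- 86,-6, - 5, - sqrt(17 ),sqrt (15 ) /15, sqrt( 10)/10,sqrt ( 5 ) /5,  sqrt( 3) /3, sqrt(6),pi,sqrt(13 ), 39,41,88,98]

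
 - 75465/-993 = 75+ 330/331 = 76.00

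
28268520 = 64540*438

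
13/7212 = 13/7212  =  0.00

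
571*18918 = 10802178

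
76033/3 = 25344+ 1/3  =  25344.33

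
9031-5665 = 3366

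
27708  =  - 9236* ( - 3)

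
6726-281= 6445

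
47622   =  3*15874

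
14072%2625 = 947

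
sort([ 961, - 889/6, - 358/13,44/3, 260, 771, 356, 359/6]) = [ - 889/6, - 358/13, 44/3,359/6, 260,356, 771, 961]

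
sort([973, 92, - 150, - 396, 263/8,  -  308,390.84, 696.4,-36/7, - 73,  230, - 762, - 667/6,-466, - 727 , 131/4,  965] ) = [ - 762, - 727, - 466, -396, - 308,- 150,-667/6,-73,-36/7,131/4,263/8,92,230, 390.84, 696.4,  965,973] 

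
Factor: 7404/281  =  2^2*3^1 * 281^( - 1 )*617^1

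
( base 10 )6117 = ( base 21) di6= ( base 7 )23556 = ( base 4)1133211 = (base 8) 13745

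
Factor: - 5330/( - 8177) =2^1*5^1 * 17^(  -  1 )*37^( - 1)*41^1=410/629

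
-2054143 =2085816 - 4139959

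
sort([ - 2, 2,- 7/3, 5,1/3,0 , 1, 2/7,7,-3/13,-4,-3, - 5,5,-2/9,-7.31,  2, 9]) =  [-7.31,  -  5, - 4,-3,-7/3, - 2, -3/13 ,-2/9,0,2/7, 1/3,1, 2, 2,5,5, 7,9]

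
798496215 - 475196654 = 323299561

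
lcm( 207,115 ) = 1035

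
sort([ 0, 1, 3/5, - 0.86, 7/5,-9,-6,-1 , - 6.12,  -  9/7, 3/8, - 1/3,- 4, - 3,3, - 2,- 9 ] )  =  [ - 9,-9, - 6.12 , - 6, - 4,-3, - 2, - 9/7, - 1,-0.86, - 1/3,0,  3/8,3/5,1, 7/5, 3 ] 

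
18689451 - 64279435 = - 45589984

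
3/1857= 1/619 = 0.00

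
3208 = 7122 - 3914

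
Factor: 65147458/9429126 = 32573729/4714563 = 3^ ( - 1)*7^( - 1) * 23^( - 1 ) * 43^ (-1) * 227^( - 1)*32573729^1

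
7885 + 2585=10470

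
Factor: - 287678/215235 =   -  2^1*3^( - 2)*5^(-1 )*83^1*1733^1*4783^(-1)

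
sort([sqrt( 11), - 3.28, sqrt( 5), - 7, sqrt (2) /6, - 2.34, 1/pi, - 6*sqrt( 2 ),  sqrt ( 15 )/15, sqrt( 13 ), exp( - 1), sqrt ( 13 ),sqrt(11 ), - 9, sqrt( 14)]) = [ - 9, - 6*sqrt(2 ), - 7, - 3.28, - 2.34 , sqrt(2) /6,sqrt (15 )/15, 1/pi, exp ( - 1 ), sqrt(5 ), sqrt( 11 ),sqrt( 11),  sqrt (13 ), sqrt (13), sqrt(14 )]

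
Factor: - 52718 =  - 2^1*43^1*613^1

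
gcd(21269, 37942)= 1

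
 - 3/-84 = 1/28=0.04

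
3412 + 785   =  4197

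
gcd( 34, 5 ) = 1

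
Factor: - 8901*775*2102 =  - 2^1*3^2*5^2*23^1 *31^1*43^1*1051^1 = - 14500174050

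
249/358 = 249/358 = 0.70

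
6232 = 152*41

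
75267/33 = 2280+9/11 = 2280.82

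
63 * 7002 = 441126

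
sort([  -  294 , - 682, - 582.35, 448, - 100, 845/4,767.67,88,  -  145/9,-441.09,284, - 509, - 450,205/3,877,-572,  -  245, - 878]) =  [ - 878,-682,  -  582.35, - 572, - 509, - 450,  -  441.09,  -  294, - 245, - 100, - 145/9,205/3, 88,845/4  ,  284,448 , 767.67,  877]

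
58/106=29/53=0.55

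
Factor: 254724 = 2^2*3^1*21227^1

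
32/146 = 16/73 = 0.22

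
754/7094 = 377/3547=0.11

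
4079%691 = 624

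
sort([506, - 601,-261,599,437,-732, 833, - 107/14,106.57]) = [  -  732, - 601 , - 261, - 107/14,  106.57 , 437,  506, 599, 833]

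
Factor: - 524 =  - 2^2*131^1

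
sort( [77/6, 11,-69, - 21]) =[ - 69, - 21,11, 77/6 ] 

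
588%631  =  588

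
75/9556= 75/9556 = 0.01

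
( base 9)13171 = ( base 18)1981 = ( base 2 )10001010111101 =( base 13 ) 4081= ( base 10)8893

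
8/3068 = 2/767=0.00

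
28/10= 14/5=2.80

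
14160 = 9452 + 4708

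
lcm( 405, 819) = 36855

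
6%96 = 6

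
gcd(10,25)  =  5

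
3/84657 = 1/28219 = 0.00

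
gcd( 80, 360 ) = 40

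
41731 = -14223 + 55954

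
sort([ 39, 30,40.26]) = [30,  39, 40.26 ] 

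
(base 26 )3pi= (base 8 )5210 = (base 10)2696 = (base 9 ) 3625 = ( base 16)a88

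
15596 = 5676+9920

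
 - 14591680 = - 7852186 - 6739494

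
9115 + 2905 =12020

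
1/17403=1/17403 = 0.00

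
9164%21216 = 9164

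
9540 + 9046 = 18586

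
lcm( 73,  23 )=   1679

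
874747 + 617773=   1492520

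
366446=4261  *86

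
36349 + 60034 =96383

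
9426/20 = 4713/10 = 471.30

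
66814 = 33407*2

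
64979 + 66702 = 131681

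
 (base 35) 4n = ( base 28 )5N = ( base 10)163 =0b10100011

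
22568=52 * 434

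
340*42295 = 14380300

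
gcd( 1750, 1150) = 50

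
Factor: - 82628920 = -2^3*5^1*11^1 *187793^1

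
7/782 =7/782 = 0.01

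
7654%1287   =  1219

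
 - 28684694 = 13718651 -42403345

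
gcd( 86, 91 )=1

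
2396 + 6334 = 8730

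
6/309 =2/103 = 0.02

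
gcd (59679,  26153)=1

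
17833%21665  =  17833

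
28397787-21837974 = 6559813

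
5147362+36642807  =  41790169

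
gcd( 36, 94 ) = 2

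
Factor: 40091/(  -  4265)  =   - 5^( - 1)*47^1 = - 47/5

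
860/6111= 860/6111 = 0.14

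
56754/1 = 56754= 56754.00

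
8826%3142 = 2542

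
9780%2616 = 1932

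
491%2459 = 491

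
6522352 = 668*9764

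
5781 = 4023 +1758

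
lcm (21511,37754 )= 1849946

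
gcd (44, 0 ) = 44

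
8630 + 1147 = 9777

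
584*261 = 152424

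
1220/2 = 610 = 610.00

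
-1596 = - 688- 908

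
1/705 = 1/705 = 0.00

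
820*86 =70520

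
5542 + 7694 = 13236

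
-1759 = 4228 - 5987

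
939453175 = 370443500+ 569009675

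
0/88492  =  0 = 0.00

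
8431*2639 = 22249409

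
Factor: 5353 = 53^1* 101^1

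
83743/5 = 16748+3/5  =  16748.60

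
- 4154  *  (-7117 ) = 29564018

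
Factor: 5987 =5987^1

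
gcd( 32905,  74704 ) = 1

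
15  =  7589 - 7574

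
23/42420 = 23/42420 = 0.00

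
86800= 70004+16796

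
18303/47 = 389 + 20/47  =  389.43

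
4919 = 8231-3312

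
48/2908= 12/727 = 0.02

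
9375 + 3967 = 13342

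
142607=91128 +51479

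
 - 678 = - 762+84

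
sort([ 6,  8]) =[6,  8 ]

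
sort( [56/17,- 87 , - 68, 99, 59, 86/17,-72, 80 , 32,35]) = [ - 87,-72, - 68, 56/17, 86/17, 32, 35, 59,  80 , 99] 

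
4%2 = 0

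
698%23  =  8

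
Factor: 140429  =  19^2*389^1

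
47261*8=378088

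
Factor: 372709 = 372709^1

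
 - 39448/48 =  - 822+ 1/6 = - 821.83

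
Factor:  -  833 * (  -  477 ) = 397341 =3^2 * 7^2 * 17^1* 53^1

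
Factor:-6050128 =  - 2^4*7^2*7717^1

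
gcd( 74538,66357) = 909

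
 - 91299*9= - 821691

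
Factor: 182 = 2^1 *7^1 * 13^1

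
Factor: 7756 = 2^2*7^1*277^1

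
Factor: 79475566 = 2^1*39737783^1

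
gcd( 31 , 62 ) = 31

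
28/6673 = 28/6673 = 0.00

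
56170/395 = 11234/79= 142.20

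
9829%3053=670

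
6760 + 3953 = 10713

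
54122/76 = 27061/38 = 712.13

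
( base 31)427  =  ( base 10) 3913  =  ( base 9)5327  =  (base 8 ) 7511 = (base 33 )3JJ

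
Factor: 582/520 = 2^( - 2 )*3^1*5^ ( - 1 ) * 13^( - 1)*97^1  =  291/260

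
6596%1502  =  588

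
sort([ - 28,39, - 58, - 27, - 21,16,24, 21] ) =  [- 58, - 28, - 27, - 21,16, 21,24 , 39]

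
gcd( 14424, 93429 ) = 3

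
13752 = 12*1146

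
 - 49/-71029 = 7/10147 = 0.00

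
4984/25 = 4984/25 = 199.36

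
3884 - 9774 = -5890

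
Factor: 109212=2^2*3^1*19^1*479^1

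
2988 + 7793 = 10781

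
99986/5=99986/5 = 19997.20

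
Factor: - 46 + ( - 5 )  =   - 51 =- 3^1*17^1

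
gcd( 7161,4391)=1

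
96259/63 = 96259/63 = 1527.92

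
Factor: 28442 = 2^1*14221^1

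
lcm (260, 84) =5460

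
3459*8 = 27672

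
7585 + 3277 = 10862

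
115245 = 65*1773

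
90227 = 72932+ 17295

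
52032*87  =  4526784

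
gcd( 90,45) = 45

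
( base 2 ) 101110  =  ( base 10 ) 46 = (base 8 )56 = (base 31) 1f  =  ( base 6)114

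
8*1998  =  15984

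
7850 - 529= 7321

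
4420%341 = 328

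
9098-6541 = 2557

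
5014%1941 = 1132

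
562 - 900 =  - 338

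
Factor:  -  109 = -109^1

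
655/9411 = 655/9411 = 0.07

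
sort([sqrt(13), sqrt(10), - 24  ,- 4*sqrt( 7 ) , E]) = [ - 24,  -  4*sqrt(7),E,sqrt( 10),sqrt( 13)]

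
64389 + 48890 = 113279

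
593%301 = 292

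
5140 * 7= 35980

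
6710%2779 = 1152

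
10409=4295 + 6114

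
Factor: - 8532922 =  -2^1*71^1 * 60091^1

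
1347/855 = 449/285 = 1.58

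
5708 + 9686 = 15394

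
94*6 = 564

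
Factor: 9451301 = 293^1 * 32257^1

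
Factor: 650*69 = 2^1*3^1*5^2*13^1*23^1 = 44850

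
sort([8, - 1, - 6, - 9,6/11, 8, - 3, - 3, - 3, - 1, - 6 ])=[-9, - 6,- 6, - 3,  -  3, - 3,-1,-1, 6/11, 8,8]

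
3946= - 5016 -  - 8962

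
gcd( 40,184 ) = 8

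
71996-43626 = 28370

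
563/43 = 563/43 = 13.09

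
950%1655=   950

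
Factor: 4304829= 3^1*1434943^1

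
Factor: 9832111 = 9832111^1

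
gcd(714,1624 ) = 14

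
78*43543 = 3396354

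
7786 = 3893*2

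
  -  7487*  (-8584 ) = 64268408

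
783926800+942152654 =1726079454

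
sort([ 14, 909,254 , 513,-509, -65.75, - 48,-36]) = [-509,-65.75, - 48,-36,14,254,513,909]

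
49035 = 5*9807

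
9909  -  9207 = 702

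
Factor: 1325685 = 3^1* 5^1*88379^1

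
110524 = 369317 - 258793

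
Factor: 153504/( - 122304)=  - 123/98 = - 2^( -1 )*3^1*7^( - 2)*41^1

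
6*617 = 3702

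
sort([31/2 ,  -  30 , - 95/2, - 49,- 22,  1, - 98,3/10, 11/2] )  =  [ - 98,  -  49, - 95/2, - 30 ,-22,  3/10,1, 11/2,31/2 ]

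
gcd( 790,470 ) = 10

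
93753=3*31251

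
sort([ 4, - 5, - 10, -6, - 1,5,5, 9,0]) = [ - 10,-6,-5, - 1, 0,  4, 5, 5, 9]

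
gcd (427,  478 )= 1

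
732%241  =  9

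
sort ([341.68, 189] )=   [ 189 , 341.68 ]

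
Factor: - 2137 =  - 2137^1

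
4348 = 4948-600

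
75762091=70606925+5155166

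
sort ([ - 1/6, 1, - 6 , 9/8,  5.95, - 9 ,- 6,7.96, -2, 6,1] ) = [-9, - 6, - 6 , - 2,-1/6, 1 , 1, 9/8,5.95, 6, 7.96 ]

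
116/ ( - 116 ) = - 1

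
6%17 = 6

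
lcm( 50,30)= 150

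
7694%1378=804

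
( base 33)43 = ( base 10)135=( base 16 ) 87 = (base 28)4n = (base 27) 50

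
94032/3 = 31344 = 31344.00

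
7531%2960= 1611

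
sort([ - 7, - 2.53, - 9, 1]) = [ -9,-7, - 2.53, 1 ] 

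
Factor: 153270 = 2^1*3^2 * 5^1*13^1*131^1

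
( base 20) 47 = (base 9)106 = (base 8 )127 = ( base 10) 87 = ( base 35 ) 2h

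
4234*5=21170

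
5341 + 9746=15087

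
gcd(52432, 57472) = 16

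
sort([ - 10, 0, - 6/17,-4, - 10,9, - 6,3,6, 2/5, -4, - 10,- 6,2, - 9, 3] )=[  -  10, - 10, - 10, - 9,-6,- 6, - 4,  -  4,-6/17,0 , 2/5 , 2,3,3, 6, 9]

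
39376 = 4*9844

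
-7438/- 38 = 195 + 14/19 = 195.74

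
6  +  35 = 41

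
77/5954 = 77/5954 =0.01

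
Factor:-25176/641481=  - 8392/213827  =  - 2^3*1049^1*213827^( -1)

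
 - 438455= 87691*( - 5)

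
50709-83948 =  - 33239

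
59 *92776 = 5473784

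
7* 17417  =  121919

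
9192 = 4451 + 4741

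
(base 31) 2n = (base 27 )34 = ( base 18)4D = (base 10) 85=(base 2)1010101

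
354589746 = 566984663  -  212394917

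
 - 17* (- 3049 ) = 51833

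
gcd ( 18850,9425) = 9425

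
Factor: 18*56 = 2^4*3^2*7^1 =1008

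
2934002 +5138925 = 8072927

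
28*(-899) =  - 25172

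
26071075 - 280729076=-254658001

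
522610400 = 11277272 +511333128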